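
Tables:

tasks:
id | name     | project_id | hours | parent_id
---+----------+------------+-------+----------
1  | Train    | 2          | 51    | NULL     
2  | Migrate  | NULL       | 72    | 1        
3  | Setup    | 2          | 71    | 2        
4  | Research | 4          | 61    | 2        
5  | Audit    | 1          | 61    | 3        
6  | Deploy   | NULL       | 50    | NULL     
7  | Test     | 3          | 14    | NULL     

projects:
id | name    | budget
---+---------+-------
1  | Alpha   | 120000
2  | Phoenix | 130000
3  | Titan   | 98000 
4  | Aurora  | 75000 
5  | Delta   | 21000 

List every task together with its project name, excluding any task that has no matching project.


INNER JOIN keeps only tasks rows whose project_id matches an id in projects. Walk through each task:
  - task 1 (Train): project_id=2 -> matches Phoenix
  - task 2 (Migrate): project_id=NULL, no match -> dropped
  - task 3 (Setup): project_id=2 -> matches Phoenix
  - task 4 (Research): project_id=4 -> matches Aurora
  - task 5 (Audit): project_id=1 -> matches Alpha
  - task 6 (Deploy): project_id=NULL, no match -> dropped
  - task 7 (Test): project_id=3 -> matches Titan
So 2 of 7 rows are dropped.

SQL:
SELECT a.name, b.name AS project
FROM tasks a
INNER JOIN projects b ON a.project_id = b.id

Result:
name     | project
---------+--------
Train    | Phoenix
Setup    | Phoenix
Research | Aurora 
Audit    | Alpha  
Test     | Titan  


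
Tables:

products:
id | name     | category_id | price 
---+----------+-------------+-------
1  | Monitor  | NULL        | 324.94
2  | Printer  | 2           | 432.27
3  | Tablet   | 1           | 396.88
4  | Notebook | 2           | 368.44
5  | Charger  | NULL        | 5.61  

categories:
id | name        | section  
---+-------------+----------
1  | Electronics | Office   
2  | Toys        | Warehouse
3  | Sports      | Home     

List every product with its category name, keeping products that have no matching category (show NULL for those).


LEFT JOIN keeps every row from products (the left table); where category_id has no match in categories, the category columns become NULL. Walk through each product:
  - product 1 (Monitor): category_id=NULL, no match -> kept with NULL
  - product 2 (Printer): category_id=2 -> matches Toys
  - product 3 (Tablet): category_id=1 -> matches Electronics
  - product 4 (Notebook): category_id=2 -> matches Toys
  - product 5 (Charger): category_id=NULL, no match -> kept with NULL
All 5 rows appear; 2 have NULL category.

SQL:
SELECT a.name, b.name AS category
FROM products a
LEFT JOIN categories b ON a.category_id = b.id

Result:
name     | category   
---------+------------
Monitor  | NULL       
Printer  | Toys       
Tablet   | Electronics
Notebook | Toys       
Charger  | NULL       


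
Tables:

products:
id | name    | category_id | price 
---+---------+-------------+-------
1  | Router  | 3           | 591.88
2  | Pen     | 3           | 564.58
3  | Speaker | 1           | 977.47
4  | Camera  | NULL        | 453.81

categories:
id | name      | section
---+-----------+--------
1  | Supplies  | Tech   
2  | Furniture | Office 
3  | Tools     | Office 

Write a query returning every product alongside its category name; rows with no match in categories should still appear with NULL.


LEFT JOIN keeps every row from products (the left table); where category_id has no match in categories, the category columns become NULL. Walk through each product:
  - product 1 (Router): category_id=3 -> matches Tools
  - product 2 (Pen): category_id=3 -> matches Tools
  - product 3 (Speaker): category_id=1 -> matches Supplies
  - product 4 (Camera): category_id=NULL, no match -> kept with NULL
All 4 rows appear; 1 has NULL category.

SQL:
SELECT a.name, b.name AS category
FROM products a
LEFT JOIN categories b ON a.category_id = b.id

Result:
name    | category
--------+---------
Router  | Tools   
Pen     | Tools   
Speaker | Supplies
Camera  | NULL    


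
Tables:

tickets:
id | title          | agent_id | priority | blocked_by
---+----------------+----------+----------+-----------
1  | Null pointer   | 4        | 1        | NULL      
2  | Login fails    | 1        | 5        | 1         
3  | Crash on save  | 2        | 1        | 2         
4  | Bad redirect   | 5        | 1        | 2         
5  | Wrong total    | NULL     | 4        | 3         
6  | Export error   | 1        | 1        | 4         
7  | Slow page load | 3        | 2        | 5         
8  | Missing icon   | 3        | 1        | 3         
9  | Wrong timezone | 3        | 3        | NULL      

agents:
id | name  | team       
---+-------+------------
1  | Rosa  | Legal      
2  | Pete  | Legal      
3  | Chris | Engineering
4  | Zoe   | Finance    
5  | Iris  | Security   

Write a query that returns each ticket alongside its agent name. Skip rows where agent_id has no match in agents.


INNER JOIN keeps only tickets rows whose agent_id matches an id in agents. Walk through each ticket:
  - ticket 1 (Null pointer): agent_id=4 -> matches Zoe
  - ticket 2 (Login fails): agent_id=1 -> matches Rosa
  - ticket 3 (Crash on save): agent_id=2 -> matches Pete
  - ticket 4 (Bad redirect): agent_id=5 -> matches Iris
  - ticket 5 (Wrong total): agent_id=NULL, no match -> dropped
  - ticket 6 (Export error): agent_id=1 -> matches Rosa
  - ticket 7 (Slow page load): agent_id=3 -> matches Chris
  - ticket 8 (Missing icon): agent_id=3 -> matches Chris
  - ticket 9 (Wrong timezone): agent_id=3 -> matches Chris
So 1 of 9 rows is dropped.

SQL:
SELECT a.title, b.name AS agent
FROM tickets a
INNER JOIN agents b ON a.agent_id = b.id

Result:
title          | agent
---------------+------
Null pointer   | Zoe  
Login fails    | Rosa 
Crash on save  | Pete 
Bad redirect   | Iris 
Export error   | Rosa 
Slow page load | Chris
Missing icon   | Chris
Wrong timezone | Chris


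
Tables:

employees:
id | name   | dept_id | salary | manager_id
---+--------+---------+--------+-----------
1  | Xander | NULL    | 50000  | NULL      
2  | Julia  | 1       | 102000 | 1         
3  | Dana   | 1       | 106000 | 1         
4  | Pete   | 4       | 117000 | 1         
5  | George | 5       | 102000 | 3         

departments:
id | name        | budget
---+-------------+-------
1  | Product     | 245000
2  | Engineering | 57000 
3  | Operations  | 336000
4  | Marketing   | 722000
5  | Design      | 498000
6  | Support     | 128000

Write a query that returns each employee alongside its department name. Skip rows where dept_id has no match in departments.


INNER JOIN keeps only employees rows whose dept_id matches an id in departments. Walk through each employee:
  - employee 1 (Xander): dept_id=NULL, no match -> dropped
  - employee 2 (Julia): dept_id=1 -> matches Product
  - employee 3 (Dana): dept_id=1 -> matches Product
  - employee 4 (Pete): dept_id=4 -> matches Marketing
  - employee 5 (George): dept_id=5 -> matches Design
So 1 of 5 rows is dropped.

SQL:
SELECT a.name, b.name AS department
FROM employees a
INNER JOIN departments b ON a.dept_id = b.id

Result:
name   | department
-------+-----------
Julia  | Product   
Dana   | Product   
Pete   | Marketing 
George | Design    


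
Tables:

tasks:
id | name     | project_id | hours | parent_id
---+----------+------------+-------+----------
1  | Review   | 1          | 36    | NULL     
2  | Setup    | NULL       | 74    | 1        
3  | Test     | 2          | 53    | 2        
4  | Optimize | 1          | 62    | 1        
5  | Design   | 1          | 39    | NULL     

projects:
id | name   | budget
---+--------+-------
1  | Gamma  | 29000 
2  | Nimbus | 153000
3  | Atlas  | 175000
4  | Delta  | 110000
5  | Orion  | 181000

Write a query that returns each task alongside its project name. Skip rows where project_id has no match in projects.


INNER JOIN keeps only tasks rows whose project_id matches an id in projects. Walk through each task:
  - task 1 (Review): project_id=1 -> matches Gamma
  - task 2 (Setup): project_id=NULL, no match -> dropped
  - task 3 (Test): project_id=2 -> matches Nimbus
  - task 4 (Optimize): project_id=1 -> matches Gamma
  - task 5 (Design): project_id=1 -> matches Gamma
So 1 of 5 rows is dropped.

SQL:
SELECT a.name, b.name AS project
FROM tasks a
INNER JOIN projects b ON a.project_id = b.id

Result:
name     | project
---------+--------
Review   | Gamma  
Test     | Nimbus 
Optimize | Gamma  
Design   | Gamma  


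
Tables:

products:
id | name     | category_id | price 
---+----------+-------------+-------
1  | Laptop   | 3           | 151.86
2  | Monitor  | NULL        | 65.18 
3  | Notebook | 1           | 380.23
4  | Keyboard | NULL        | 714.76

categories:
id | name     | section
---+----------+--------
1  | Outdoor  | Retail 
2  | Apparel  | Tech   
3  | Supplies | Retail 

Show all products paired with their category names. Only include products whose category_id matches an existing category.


INNER JOIN keeps only products rows whose category_id matches an id in categories. Walk through each product:
  - product 1 (Laptop): category_id=3 -> matches Supplies
  - product 2 (Monitor): category_id=NULL, no match -> dropped
  - product 3 (Notebook): category_id=1 -> matches Outdoor
  - product 4 (Keyboard): category_id=NULL, no match -> dropped
So 2 of 4 rows are dropped.

SQL:
SELECT a.name, b.name AS category
FROM products a
INNER JOIN categories b ON a.category_id = b.id

Result:
name     | category
---------+---------
Laptop   | Supplies
Notebook | Outdoor 


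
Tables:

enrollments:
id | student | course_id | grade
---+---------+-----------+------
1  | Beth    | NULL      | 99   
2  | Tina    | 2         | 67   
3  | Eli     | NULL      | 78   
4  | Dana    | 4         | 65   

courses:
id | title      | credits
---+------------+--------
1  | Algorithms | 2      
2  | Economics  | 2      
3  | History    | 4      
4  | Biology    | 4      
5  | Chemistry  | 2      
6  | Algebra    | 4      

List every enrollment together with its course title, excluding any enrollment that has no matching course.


INNER JOIN keeps only enrollments rows whose course_id matches an id in courses. Walk through each enrollment:
  - enrollment 1 (Beth): course_id=NULL, no match -> dropped
  - enrollment 2 (Tina): course_id=2 -> matches Economics
  - enrollment 3 (Eli): course_id=NULL, no match -> dropped
  - enrollment 4 (Dana): course_id=4 -> matches Biology
So 2 of 4 rows are dropped.

SQL:
SELECT a.student, b.title AS course
FROM enrollments a
INNER JOIN courses b ON a.course_id = b.id

Result:
student | course   
--------+----------
Tina    | Economics
Dana    | Biology  


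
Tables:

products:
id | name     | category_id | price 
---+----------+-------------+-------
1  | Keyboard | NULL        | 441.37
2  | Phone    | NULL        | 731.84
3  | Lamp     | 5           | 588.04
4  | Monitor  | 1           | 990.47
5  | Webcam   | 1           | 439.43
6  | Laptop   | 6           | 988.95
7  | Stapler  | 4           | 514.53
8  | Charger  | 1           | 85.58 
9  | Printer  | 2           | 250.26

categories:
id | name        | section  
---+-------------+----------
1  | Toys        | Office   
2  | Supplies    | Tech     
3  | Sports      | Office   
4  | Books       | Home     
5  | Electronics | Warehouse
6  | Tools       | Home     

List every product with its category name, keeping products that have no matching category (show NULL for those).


LEFT JOIN keeps every row from products (the left table); where category_id has no match in categories, the category columns become NULL. Walk through each product:
  - product 1 (Keyboard): category_id=NULL, no match -> kept with NULL
  - product 2 (Phone): category_id=NULL, no match -> kept with NULL
  - product 3 (Lamp): category_id=5 -> matches Electronics
  - product 4 (Monitor): category_id=1 -> matches Toys
  - product 5 (Webcam): category_id=1 -> matches Toys
  - product 6 (Laptop): category_id=6 -> matches Tools
  - product 7 (Stapler): category_id=4 -> matches Books
  - product 8 (Charger): category_id=1 -> matches Toys
  - product 9 (Printer): category_id=2 -> matches Supplies
All 9 rows appear; 2 have NULL category.

SQL:
SELECT a.name, b.name AS category
FROM products a
LEFT JOIN categories b ON a.category_id = b.id

Result:
name     | category   
---------+------------
Keyboard | NULL       
Phone    | NULL       
Lamp     | Electronics
Monitor  | Toys       
Webcam   | Toys       
Laptop   | Tools      
Stapler  | Books      
Charger  | Toys       
Printer  | Supplies   


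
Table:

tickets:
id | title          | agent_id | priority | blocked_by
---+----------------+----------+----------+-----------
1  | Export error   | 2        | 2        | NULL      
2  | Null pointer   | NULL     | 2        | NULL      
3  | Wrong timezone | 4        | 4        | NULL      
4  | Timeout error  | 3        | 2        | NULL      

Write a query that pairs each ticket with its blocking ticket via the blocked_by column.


This is a self-join: tickets is joined to a second copy of itself, matching each row's blocked_by to another row's id. Use LEFT JOIN so rows with blocked_by=NULL are kept.
  - ticket 1 (Export error): blocked_by=NULL -> NULL
  - ticket 2 (Null pointer): blocked_by=NULL -> NULL
  - ticket 3 (Wrong timezone): blocked_by=NULL -> NULL
  - ticket 4 (Timeout error): blocked_by=NULL -> NULL

SQL:
SELECT a.title AS item, b.title AS blocked_by
FROM tickets a
LEFT JOIN tickets b ON a.blocked_by = b.id

Result:
item           | blocked_by
---------------+-----------
Export error   | NULL      
Null pointer   | NULL      
Wrong timezone | NULL      
Timeout error  | NULL      


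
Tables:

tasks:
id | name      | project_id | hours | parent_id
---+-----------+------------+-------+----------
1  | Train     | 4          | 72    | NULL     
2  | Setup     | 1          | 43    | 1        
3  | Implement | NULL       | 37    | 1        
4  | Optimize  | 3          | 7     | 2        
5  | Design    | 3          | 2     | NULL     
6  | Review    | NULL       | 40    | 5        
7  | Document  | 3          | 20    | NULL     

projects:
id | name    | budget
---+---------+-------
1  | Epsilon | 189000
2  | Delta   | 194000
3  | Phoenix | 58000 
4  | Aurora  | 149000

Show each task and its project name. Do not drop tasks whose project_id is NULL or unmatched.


LEFT JOIN keeps every row from tasks (the left table); where project_id has no match in projects, the project columns become NULL. Walk through each task:
  - task 1 (Train): project_id=4 -> matches Aurora
  - task 2 (Setup): project_id=1 -> matches Epsilon
  - task 3 (Implement): project_id=NULL, no match -> kept with NULL
  - task 4 (Optimize): project_id=3 -> matches Phoenix
  - task 5 (Design): project_id=3 -> matches Phoenix
  - task 6 (Review): project_id=NULL, no match -> kept with NULL
  - task 7 (Document): project_id=3 -> matches Phoenix
All 7 rows appear; 2 have NULL project.

SQL:
SELECT a.name, b.name AS project
FROM tasks a
LEFT JOIN projects b ON a.project_id = b.id

Result:
name      | project
----------+--------
Train     | Aurora 
Setup     | Epsilon
Implement | NULL   
Optimize  | Phoenix
Design    | Phoenix
Review    | NULL   
Document  | Phoenix


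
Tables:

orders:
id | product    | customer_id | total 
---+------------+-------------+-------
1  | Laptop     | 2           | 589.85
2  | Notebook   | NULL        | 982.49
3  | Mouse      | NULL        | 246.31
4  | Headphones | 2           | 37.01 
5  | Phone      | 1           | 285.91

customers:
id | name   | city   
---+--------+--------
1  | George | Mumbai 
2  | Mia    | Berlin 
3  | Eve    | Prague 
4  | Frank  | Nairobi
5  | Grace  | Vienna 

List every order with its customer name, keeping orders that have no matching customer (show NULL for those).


LEFT JOIN keeps every row from orders (the left table); where customer_id has no match in customers, the customer columns become NULL. Walk through each order:
  - order 1 (Laptop): customer_id=2 -> matches Mia
  - order 2 (Notebook): customer_id=NULL, no match -> kept with NULL
  - order 3 (Mouse): customer_id=NULL, no match -> kept with NULL
  - order 4 (Headphones): customer_id=2 -> matches Mia
  - order 5 (Phone): customer_id=1 -> matches George
All 5 rows appear; 2 have NULL customer.

SQL:
SELECT a.product, b.name AS customer
FROM orders a
LEFT JOIN customers b ON a.customer_id = b.id

Result:
product    | customer
-----------+---------
Laptop     | Mia     
Notebook   | NULL    
Mouse      | NULL    
Headphones | Mia     
Phone      | George  


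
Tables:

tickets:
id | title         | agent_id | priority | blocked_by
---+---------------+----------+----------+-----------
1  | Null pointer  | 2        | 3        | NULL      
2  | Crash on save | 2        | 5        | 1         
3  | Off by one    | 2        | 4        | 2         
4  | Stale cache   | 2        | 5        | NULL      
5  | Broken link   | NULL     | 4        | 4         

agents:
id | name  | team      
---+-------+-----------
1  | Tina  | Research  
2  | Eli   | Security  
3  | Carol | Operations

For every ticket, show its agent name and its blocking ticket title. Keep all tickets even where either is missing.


Two LEFT JOINs from the same base table tickets: one to agents via agent_id, one to tickets itself via blocked_by. Both are LEFT so every ticket is preserved.
Match against agents:
  - ticket 1 (Null pointer): agent_id=2 -> matches Eli
  - ticket 2 (Crash on save): agent_id=2 -> matches Eli
  - ticket 3 (Off by one): agent_id=2 -> matches Eli
  - ticket 4 (Stale cache): agent_id=2 -> matches Eli
  - ticket 5 (Broken link): agent_id=NULL, no match -> kept with NULL
Match against tickets (self):
  - ticket 1 (Null pointer): blocked_by=NULL -> NULL
  - ticket 2 (Crash on save): blocked_by=1 -> Null pointer
  - ticket 3 (Off by one): blocked_by=2 -> Crash on save
  - ticket 4 (Stale cache): blocked_by=NULL -> NULL
  - ticket 5 (Broken link): blocked_by=4 -> Stale cache

SQL:
SELECT a.title, b.name AS agent, c.title AS blocked_by
FROM tickets a
LEFT JOIN agents b ON a.agent_id = b.id
LEFT JOIN tickets c ON a.blocked_by = c.id

Result:
title         | agent | blocked_by   
--------------+-------+--------------
Null pointer  | Eli   | NULL         
Crash on save | Eli   | Null pointer 
Off by one    | Eli   | Crash on save
Stale cache   | Eli   | NULL         
Broken link   | NULL  | Stale cache  


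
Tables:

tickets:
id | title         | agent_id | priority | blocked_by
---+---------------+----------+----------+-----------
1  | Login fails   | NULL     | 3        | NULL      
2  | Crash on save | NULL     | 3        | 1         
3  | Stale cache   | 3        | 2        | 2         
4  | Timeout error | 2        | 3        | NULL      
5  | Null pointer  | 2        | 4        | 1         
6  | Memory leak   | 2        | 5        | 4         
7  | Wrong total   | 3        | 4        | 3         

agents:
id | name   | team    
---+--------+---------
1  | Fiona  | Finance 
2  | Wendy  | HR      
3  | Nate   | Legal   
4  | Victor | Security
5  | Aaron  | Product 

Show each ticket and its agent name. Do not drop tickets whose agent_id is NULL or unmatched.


LEFT JOIN keeps every row from tickets (the left table); where agent_id has no match in agents, the agent columns become NULL. Walk through each ticket:
  - ticket 1 (Login fails): agent_id=NULL, no match -> kept with NULL
  - ticket 2 (Crash on save): agent_id=NULL, no match -> kept with NULL
  - ticket 3 (Stale cache): agent_id=3 -> matches Nate
  - ticket 4 (Timeout error): agent_id=2 -> matches Wendy
  - ticket 5 (Null pointer): agent_id=2 -> matches Wendy
  - ticket 6 (Memory leak): agent_id=2 -> matches Wendy
  - ticket 7 (Wrong total): agent_id=3 -> matches Nate
All 7 rows appear; 2 have NULL agent.

SQL:
SELECT a.title, b.name AS agent
FROM tickets a
LEFT JOIN agents b ON a.agent_id = b.id

Result:
title         | agent
--------------+------
Login fails   | NULL 
Crash on save | NULL 
Stale cache   | Nate 
Timeout error | Wendy
Null pointer  | Wendy
Memory leak   | Wendy
Wrong total   | Nate 


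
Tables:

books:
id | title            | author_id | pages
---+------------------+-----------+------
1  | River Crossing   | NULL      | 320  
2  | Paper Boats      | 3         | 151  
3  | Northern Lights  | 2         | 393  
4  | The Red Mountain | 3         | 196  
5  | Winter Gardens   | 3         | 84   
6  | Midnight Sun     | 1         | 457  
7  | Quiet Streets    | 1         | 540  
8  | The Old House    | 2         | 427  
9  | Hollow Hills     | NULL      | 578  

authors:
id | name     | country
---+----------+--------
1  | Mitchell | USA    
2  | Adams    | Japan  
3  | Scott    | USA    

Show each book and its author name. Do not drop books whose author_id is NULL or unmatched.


LEFT JOIN keeps every row from books (the left table); where author_id has no match in authors, the author columns become NULL. Walk through each book:
  - book 1 (River Crossing): author_id=NULL, no match -> kept with NULL
  - book 2 (Paper Boats): author_id=3 -> matches Scott
  - book 3 (Northern Lights): author_id=2 -> matches Adams
  - book 4 (The Red Mountain): author_id=3 -> matches Scott
  - book 5 (Winter Gardens): author_id=3 -> matches Scott
  - book 6 (Midnight Sun): author_id=1 -> matches Mitchell
  - book 7 (Quiet Streets): author_id=1 -> matches Mitchell
  - book 8 (The Old House): author_id=2 -> matches Adams
  - book 9 (Hollow Hills): author_id=NULL, no match -> kept with NULL
All 9 rows appear; 2 have NULL author.

SQL:
SELECT a.title, b.name AS author
FROM books a
LEFT JOIN authors b ON a.author_id = b.id

Result:
title            | author  
-----------------+---------
River Crossing   | NULL    
Paper Boats      | Scott   
Northern Lights  | Adams   
The Red Mountain | Scott   
Winter Gardens   | Scott   
Midnight Sun     | Mitchell
Quiet Streets    | Mitchell
The Old House    | Adams   
Hollow Hills     | NULL    


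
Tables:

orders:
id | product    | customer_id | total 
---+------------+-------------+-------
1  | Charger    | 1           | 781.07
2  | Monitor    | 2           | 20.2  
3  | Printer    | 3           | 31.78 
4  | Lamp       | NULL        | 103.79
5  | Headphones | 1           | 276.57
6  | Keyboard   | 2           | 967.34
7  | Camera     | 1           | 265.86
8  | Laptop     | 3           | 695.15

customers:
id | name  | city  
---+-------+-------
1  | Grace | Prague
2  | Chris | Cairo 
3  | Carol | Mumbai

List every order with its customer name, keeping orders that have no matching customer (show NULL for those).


LEFT JOIN keeps every row from orders (the left table); where customer_id has no match in customers, the customer columns become NULL. Walk through each order:
  - order 1 (Charger): customer_id=1 -> matches Grace
  - order 2 (Monitor): customer_id=2 -> matches Chris
  - order 3 (Printer): customer_id=3 -> matches Carol
  - order 4 (Lamp): customer_id=NULL, no match -> kept with NULL
  - order 5 (Headphones): customer_id=1 -> matches Grace
  - order 6 (Keyboard): customer_id=2 -> matches Chris
  - order 7 (Camera): customer_id=1 -> matches Grace
  - order 8 (Laptop): customer_id=3 -> matches Carol
All 8 rows appear; 1 has NULL customer.

SQL:
SELECT a.product, b.name AS customer
FROM orders a
LEFT JOIN customers b ON a.customer_id = b.id

Result:
product    | customer
-----------+---------
Charger    | Grace   
Monitor    | Chris   
Printer    | Carol   
Lamp       | NULL    
Headphones | Grace   
Keyboard   | Chris   
Camera     | Grace   
Laptop     | Carol   


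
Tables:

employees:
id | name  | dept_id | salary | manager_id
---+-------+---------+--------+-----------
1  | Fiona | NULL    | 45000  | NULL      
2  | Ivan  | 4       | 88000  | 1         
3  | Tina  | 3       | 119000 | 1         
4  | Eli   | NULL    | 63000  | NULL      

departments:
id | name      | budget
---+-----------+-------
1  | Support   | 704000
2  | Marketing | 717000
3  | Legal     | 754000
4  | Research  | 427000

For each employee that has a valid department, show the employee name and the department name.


INNER JOIN keeps only employees rows whose dept_id matches an id in departments. Walk through each employee:
  - employee 1 (Fiona): dept_id=NULL, no match -> dropped
  - employee 2 (Ivan): dept_id=4 -> matches Research
  - employee 3 (Tina): dept_id=3 -> matches Legal
  - employee 4 (Eli): dept_id=NULL, no match -> dropped
So 2 of 4 rows are dropped.

SQL:
SELECT a.name, b.name AS department
FROM employees a
INNER JOIN departments b ON a.dept_id = b.id

Result:
name | department
-----+-----------
Ivan | Research  
Tina | Legal     


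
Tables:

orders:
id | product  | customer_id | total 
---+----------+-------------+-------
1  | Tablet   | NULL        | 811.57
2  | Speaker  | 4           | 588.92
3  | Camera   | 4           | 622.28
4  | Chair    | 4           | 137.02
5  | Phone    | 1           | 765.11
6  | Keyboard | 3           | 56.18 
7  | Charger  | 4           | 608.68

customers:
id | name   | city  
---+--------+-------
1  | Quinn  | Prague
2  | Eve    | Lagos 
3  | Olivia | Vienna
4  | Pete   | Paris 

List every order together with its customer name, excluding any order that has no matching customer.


INNER JOIN keeps only orders rows whose customer_id matches an id in customers. Walk through each order:
  - order 1 (Tablet): customer_id=NULL, no match -> dropped
  - order 2 (Speaker): customer_id=4 -> matches Pete
  - order 3 (Camera): customer_id=4 -> matches Pete
  - order 4 (Chair): customer_id=4 -> matches Pete
  - order 5 (Phone): customer_id=1 -> matches Quinn
  - order 6 (Keyboard): customer_id=3 -> matches Olivia
  - order 7 (Charger): customer_id=4 -> matches Pete
So 1 of 7 rows is dropped.

SQL:
SELECT a.product, b.name AS customer
FROM orders a
INNER JOIN customers b ON a.customer_id = b.id

Result:
product  | customer
---------+---------
Speaker  | Pete    
Camera   | Pete    
Chair    | Pete    
Phone    | Quinn   
Keyboard | Olivia  
Charger  | Pete    


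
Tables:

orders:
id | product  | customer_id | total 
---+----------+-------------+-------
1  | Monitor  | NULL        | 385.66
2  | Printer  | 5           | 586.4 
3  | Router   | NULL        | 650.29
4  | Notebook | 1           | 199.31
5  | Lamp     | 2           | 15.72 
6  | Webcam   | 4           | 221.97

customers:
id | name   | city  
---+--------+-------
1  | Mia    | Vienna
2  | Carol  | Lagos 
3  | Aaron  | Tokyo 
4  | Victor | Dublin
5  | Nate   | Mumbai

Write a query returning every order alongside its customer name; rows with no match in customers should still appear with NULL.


LEFT JOIN keeps every row from orders (the left table); where customer_id has no match in customers, the customer columns become NULL. Walk through each order:
  - order 1 (Monitor): customer_id=NULL, no match -> kept with NULL
  - order 2 (Printer): customer_id=5 -> matches Nate
  - order 3 (Router): customer_id=NULL, no match -> kept with NULL
  - order 4 (Notebook): customer_id=1 -> matches Mia
  - order 5 (Lamp): customer_id=2 -> matches Carol
  - order 6 (Webcam): customer_id=4 -> matches Victor
All 6 rows appear; 2 have NULL customer.

SQL:
SELECT a.product, b.name AS customer
FROM orders a
LEFT JOIN customers b ON a.customer_id = b.id

Result:
product  | customer
---------+---------
Monitor  | NULL    
Printer  | Nate    
Router   | NULL    
Notebook | Mia     
Lamp     | Carol   
Webcam   | Victor  


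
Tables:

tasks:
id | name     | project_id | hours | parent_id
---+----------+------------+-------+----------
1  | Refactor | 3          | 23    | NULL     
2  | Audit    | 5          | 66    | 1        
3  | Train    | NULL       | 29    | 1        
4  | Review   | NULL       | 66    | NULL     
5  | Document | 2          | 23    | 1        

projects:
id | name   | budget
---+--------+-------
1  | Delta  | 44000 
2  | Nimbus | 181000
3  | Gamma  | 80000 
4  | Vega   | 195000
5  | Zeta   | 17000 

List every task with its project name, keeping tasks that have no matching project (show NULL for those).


LEFT JOIN keeps every row from tasks (the left table); where project_id has no match in projects, the project columns become NULL. Walk through each task:
  - task 1 (Refactor): project_id=3 -> matches Gamma
  - task 2 (Audit): project_id=5 -> matches Zeta
  - task 3 (Train): project_id=NULL, no match -> kept with NULL
  - task 4 (Review): project_id=NULL, no match -> kept with NULL
  - task 5 (Document): project_id=2 -> matches Nimbus
All 5 rows appear; 2 have NULL project.

SQL:
SELECT a.name, b.name AS project
FROM tasks a
LEFT JOIN projects b ON a.project_id = b.id

Result:
name     | project
---------+--------
Refactor | Gamma  
Audit    | Zeta   
Train    | NULL   
Review   | NULL   
Document | Nimbus 


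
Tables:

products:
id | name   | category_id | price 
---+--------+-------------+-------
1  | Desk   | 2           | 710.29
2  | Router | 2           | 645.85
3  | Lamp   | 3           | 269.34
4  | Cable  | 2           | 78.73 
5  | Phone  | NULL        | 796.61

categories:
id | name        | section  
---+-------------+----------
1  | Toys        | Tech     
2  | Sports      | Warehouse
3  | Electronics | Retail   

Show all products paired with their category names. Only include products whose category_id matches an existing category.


INNER JOIN keeps only products rows whose category_id matches an id in categories. Walk through each product:
  - product 1 (Desk): category_id=2 -> matches Sports
  - product 2 (Router): category_id=2 -> matches Sports
  - product 3 (Lamp): category_id=3 -> matches Electronics
  - product 4 (Cable): category_id=2 -> matches Sports
  - product 5 (Phone): category_id=NULL, no match -> dropped
So 1 of 5 rows is dropped.

SQL:
SELECT a.name, b.name AS category
FROM products a
INNER JOIN categories b ON a.category_id = b.id

Result:
name   | category   
-------+------------
Desk   | Sports     
Router | Sports     
Lamp   | Electronics
Cable  | Sports     


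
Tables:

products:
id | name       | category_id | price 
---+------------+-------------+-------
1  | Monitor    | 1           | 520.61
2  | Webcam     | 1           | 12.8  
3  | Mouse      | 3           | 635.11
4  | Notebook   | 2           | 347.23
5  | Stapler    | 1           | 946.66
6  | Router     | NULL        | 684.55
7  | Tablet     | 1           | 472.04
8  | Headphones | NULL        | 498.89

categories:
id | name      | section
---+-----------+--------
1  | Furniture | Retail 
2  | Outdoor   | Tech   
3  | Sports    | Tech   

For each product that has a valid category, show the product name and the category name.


INNER JOIN keeps only products rows whose category_id matches an id in categories. Walk through each product:
  - product 1 (Monitor): category_id=1 -> matches Furniture
  - product 2 (Webcam): category_id=1 -> matches Furniture
  - product 3 (Mouse): category_id=3 -> matches Sports
  - product 4 (Notebook): category_id=2 -> matches Outdoor
  - product 5 (Stapler): category_id=1 -> matches Furniture
  - product 6 (Router): category_id=NULL, no match -> dropped
  - product 7 (Tablet): category_id=1 -> matches Furniture
  - product 8 (Headphones): category_id=NULL, no match -> dropped
So 2 of 8 rows are dropped.

SQL:
SELECT a.name, b.name AS category
FROM products a
INNER JOIN categories b ON a.category_id = b.id

Result:
name     | category 
---------+----------
Monitor  | Furniture
Webcam   | Furniture
Mouse    | Sports   
Notebook | Outdoor  
Stapler  | Furniture
Tablet   | Furniture


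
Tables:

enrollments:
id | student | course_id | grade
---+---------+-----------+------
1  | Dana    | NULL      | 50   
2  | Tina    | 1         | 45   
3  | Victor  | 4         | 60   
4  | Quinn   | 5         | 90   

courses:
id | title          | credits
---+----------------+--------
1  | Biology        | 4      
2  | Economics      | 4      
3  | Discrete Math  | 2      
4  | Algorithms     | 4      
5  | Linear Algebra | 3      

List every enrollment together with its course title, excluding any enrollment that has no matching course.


INNER JOIN keeps only enrollments rows whose course_id matches an id in courses. Walk through each enrollment:
  - enrollment 1 (Dana): course_id=NULL, no match -> dropped
  - enrollment 2 (Tina): course_id=1 -> matches Biology
  - enrollment 3 (Victor): course_id=4 -> matches Algorithms
  - enrollment 4 (Quinn): course_id=5 -> matches Linear Algebra
So 1 of 4 rows is dropped.

SQL:
SELECT a.student, b.title AS course
FROM enrollments a
INNER JOIN courses b ON a.course_id = b.id

Result:
student | course        
--------+---------------
Tina    | Biology       
Victor  | Algorithms    
Quinn   | Linear Algebra


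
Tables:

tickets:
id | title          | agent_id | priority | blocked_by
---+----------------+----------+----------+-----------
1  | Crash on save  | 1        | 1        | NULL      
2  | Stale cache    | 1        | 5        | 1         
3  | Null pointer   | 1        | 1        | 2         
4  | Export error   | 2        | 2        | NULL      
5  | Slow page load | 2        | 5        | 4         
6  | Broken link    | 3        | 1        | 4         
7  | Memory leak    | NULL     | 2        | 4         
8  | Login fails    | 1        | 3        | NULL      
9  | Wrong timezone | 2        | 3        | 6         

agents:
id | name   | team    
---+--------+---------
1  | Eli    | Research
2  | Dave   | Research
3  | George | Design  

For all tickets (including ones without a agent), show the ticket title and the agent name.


LEFT JOIN keeps every row from tickets (the left table); where agent_id has no match in agents, the agent columns become NULL. Walk through each ticket:
  - ticket 1 (Crash on save): agent_id=1 -> matches Eli
  - ticket 2 (Stale cache): agent_id=1 -> matches Eli
  - ticket 3 (Null pointer): agent_id=1 -> matches Eli
  - ticket 4 (Export error): agent_id=2 -> matches Dave
  - ticket 5 (Slow page load): agent_id=2 -> matches Dave
  - ticket 6 (Broken link): agent_id=3 -> matches George
  - ticket 7 (Memory leak): agent_id=NULL, no match -> kept with NULL
  - ticket 8 (Login fails): agent_id=1 -> matches Eli
  - ticket 9 (Wrong timezone): agent_id=2 -> matches Dave
All 9 rows appear; 1 has NULL agent.

SQL:
SELECT a.title, b.name AS agent
FROM tickets a
LEFT JOIN agents b ON a.agent_id = b.id

Result:
title          | agent 
---------------+-------
Crash on save  | Eli   
Stale cache    | Eli   
Null pointer   | Eli   
Export error   | Dave  
Slow page load | Dave  
Broken link    | George
Memory leak    | NULL  
Login fails    | Eli   
Wrong timezone | Dave  


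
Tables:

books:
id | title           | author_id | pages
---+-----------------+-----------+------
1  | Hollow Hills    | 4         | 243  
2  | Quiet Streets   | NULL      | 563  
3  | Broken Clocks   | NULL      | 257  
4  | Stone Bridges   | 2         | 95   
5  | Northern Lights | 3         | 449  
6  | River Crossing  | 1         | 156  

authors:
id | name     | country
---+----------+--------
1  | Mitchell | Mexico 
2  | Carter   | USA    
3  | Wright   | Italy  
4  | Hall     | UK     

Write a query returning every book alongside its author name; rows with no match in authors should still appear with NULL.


LEFT JOIN keeps every row from books (the left table); where author_id has no match in authors, the author columns become NULL. Walk through each book:
  - book 1 (Hollow Hills): author_id=4 -> matches Hall
  - book 2 (Quiet Streets): author_id=NULL, no match -> kept with NULL
  - book 3 (Broken Clocks): author_id=NULL, no match -> kept with NULL
  - book 4 (Stone Bridges): author_id=2 -> matches Carter
  - book 5 (Northern Lights): author_id=3 -> matches Wright
  - book 6 (River Crossing): author_id=1 -> matches Mitchell
All 6 rows appear; 2 have NULL author.

SQL:
SELECT a.title, b.name AS author
FROM books a
LEFT JOIN authors b ON a.author_id = b.id

Result:
title           | author  
----------------+---------
Hollow Hills    | Hall    
Quiet Streets   | NULL    
Broken Clocks   | NULL    
Stone Bridges   | Carter  
Northern Lights | Wright  
River Crossing  | Mitchell


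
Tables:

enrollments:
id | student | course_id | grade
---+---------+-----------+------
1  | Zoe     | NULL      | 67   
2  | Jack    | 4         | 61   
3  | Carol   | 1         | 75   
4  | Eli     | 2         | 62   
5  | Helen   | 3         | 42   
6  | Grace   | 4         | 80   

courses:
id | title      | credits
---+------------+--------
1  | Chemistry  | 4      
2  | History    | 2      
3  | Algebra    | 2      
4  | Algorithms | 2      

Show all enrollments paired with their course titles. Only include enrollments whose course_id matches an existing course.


INNER JOIN keeps only enrollments rows whose course_id matches an id in courses. Walk through each enrollment:
  - enrollment 1 (Zoe): course_id=NULL, no match -> dropped
  - enrollment 2 (Jack): course_id=4 -> matches Algorithms
  - enrollment 3 (Carol): course_id=1 -> matches Chemistry
  - enrollment 4 (Eli): course_id=2 -> matches History
  - enrollment 5 (Helen): course_id=3 -> matches Algebra
  - enrollment 6 (Grace): course_id=4 -> matches Algorithms
So 1 of 6 rows is dropped.

SQL:
SELECT a.student, b.title AS course
FROM enrollments a
INNER JOIN courses b ON a.course_id = b.id

Result:
student | course    
--------+-----------
Jack    | Algorithms
Carol   | Chemistry 
Eli     | History   
Helen   | Algebra   
Grace   | Algorithms


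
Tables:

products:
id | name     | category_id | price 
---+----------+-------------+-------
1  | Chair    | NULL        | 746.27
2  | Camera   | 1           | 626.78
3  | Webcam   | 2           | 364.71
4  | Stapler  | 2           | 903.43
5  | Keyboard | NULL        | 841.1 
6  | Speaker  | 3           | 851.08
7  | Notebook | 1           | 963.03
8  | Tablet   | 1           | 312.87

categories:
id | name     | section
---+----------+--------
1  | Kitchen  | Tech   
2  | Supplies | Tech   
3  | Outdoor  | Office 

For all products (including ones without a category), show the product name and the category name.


LEFT JOIN keeps every row from products (the left table); where category_id has no match in categories, the category columns become NULL. Walk through each product:
  - product 1 (Chair): category_id=NULL, no match -> kept with NULL
  - product 2 (Camera): category_id=1 -> matches Kitchen
  - product 3 (Webcam): category_id=2 -> matches Supplies
  - product 4 (Stapler): category_id=2 -> matches Supplies
  - product 5 (Keyboard): category_id=NULL, no match -> kept with NULL
  - product 6 (Speaker): category_id=3 -> matches Outdoor
  - product 7 (Notebook): category_id=1 -> matches Kitchen
  - product 8 (Tablet): category_id=1 -> matches Kitchen
All 8 rows appear; 2 have NULL category.

SQL:
SELECT a.name, b.name AS category
FROM products a
LEFT JOIN categories b ON a.category_id = b.id

Result:
name     | category
---------+---------
Chair    | NULL    
Camera   | Kitchen 
Webcam   | Supplies
Stapler  | Supplies
Keyboard | NULL    
Speaker  | Outdoor 
Notebook | Kitchen 
Tablet   | Kitchen 


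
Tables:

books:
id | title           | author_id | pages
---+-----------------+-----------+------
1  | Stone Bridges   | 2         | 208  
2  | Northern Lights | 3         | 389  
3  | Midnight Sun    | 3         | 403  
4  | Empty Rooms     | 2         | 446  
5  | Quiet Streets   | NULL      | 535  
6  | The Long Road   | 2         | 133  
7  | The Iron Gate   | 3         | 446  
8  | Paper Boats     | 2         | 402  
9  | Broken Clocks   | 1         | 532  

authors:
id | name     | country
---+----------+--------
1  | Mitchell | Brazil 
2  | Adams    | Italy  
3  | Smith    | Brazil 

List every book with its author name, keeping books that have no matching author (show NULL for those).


LEFT JOIN keeps every row from books (the left table); where author_id has no match in authors, the author columns become NULL. Walk through each book:
  - book 1 (Stone Bridges): author_id=2 -> matches Adams
  - book 2 (Northern Lights): author_id=3 -> matches Smith
  - book 3 (Midnight Sun): author_id=3 -> matches Smith
  - book 4 (Empty Rooms): author_id=2 -> matches Adams
  - book 5 (Quiet Streets): author_id=NULL, no match -> kept with NULL
  - book 6 (The Long Road): author_id=2 -> matches Adams
  - book 7 (The Iron Gate): author_id=3 -> matches Smith
  - book 8 (Paper Boats): author_id=2 -> matches Adams
  - book 9 (Broken Clocks): author_id=1 -> matches Mitchell
All 9 rows appear; 1 has NULL author.

SQL:
SELECT a.title, b.name AS author
FROM books a
LEFT JOIN authors b ON a.author_id = b.id

Result:
title           | author  
----------------+---------
Stone Bridges   | Adams   
Northern Lights | Smith   
Midnight Sun    | Smith   
Empty Rooms     | Adams   
Quiet Streets   | NULL    
The Long Road   | Adams   
The Iron Gate   | Smith   
Paper Boats     | Adams   
Broken Clocks   | Mitchell
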